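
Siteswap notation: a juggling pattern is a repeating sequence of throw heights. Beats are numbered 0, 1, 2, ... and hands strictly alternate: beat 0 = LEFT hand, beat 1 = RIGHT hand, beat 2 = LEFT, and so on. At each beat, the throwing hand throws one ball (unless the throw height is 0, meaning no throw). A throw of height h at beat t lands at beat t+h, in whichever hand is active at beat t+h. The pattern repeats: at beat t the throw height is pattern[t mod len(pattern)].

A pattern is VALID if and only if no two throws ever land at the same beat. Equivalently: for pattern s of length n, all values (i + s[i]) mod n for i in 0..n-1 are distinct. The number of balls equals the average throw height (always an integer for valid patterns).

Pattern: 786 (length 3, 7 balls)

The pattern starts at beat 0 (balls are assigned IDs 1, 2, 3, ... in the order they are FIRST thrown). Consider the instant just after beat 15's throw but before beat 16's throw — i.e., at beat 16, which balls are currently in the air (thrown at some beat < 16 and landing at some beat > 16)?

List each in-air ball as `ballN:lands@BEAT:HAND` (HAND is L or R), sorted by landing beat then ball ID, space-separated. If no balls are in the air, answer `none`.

Beat 0 (L): throw ball1 h=7 -> lands@7:R; in-air after throw: [b1@7:R]
Beat 1 (R): throw ball2 h=8 -> lands@9:R; in-air after throw: [b1@7:R b2@9:R]
Beat 2 (L): throw ball3 h=6 -> lands@8:L; in-air after throw: [b1@7:R b3@8:L b2@9:R]
Beat 3 (R): throw ball4 h=7 -> lands@10:L; in-air after throw: [b1@7:R b3@8:L b2@9:R b4@10:L]
Beat 4 (L): throw ball5 h=8 -> lands@12:L; in-air after throw: [b1@7:R b3@8:L b2@9:R b4@10:L b5@12:L]
Beat 5 (R): throw ball6 h=6 -> lands@11:R; in-air after throw: [b1@7:R b3@8:L b2@9:R b4@10:L b6@11:R b5@12:L]
Beat 6 (L): throw ball7 h=7 -> lands@13:R; in-air after throw: [b1@7:R b3@8:L b2@9:R b4@10:L b6@11:R b5@12:L b7@13:R]
Beat 7 (R): throw ball1 h=8 -> lands@15:R; in-air after throw: [b3@8:L b2@9:R b4@10:L b6@11:R b5@12:L b7@13:R b1@15:R]
Beat 8 (L): throw ball3 h=6 -> lands@14:L; in-air after throw: [b2@9:R b4@10:L b6@11:R b5@12:L b7@13:R b3@14:L b1@15:R]
Beat 9 (R): throw ball2 h=7 -> lands@16:L; in-air after throw: [b4@10:L b6@11:R b5@12:L b7@13:R b3@14:L b1@15:R b2@16:L]
Beat 10 (L): throw ball4 h=8 -> lands@18:L; in-air after throw: [b6@11:R b5@12:L b7@13:R b3@14:L b1@15:R b2@16:L b4@18:L]
Beat 11 (R): throw ball6 h=6 -> lands@17:R; in-air after throw: [b5@12:L b7@13:R b3@14:L b1@15:R b2@16:L b6@17:R b4@18:L]
Beat 12 (L): throw ball5 h=7 -> lands@19:R; in-air after throw: [b7@13:R b3@14:L b1@15:R b2@16:L b6@17:R b4@18:L b5@19:R]
Beat 13 (R): throw ball7 h=8 -> lands@21:R; in-air after throw: [b3@14:L b1@15:R b2@16:L b6@17:R b4@18:L b5@19:R b7@21:R]
Beat 14 (L): throw ball3 h=6 -> lands@20:L; in-air after throw: [b1@15:R b2@16:L b6@17:R b4@18:L b5@19:R b3@20:L b7@21:R]
Beat 15 (R): throw ball1 h=7 -> lands@22:L; in-air after throw: [b2@16:L b6@17:R b4@18:L b5@19:R b3@20:L b7@21:R b1@22:L]
Beat 16 (L): throw ball2 h=8 -> lands@24:L; in-air after throw: [b6@17:R b4@18:L b5@19:R b3@20:L b7@21:R b1@22:L b2@24:L]

Answer: ball6:lands@17:R ball4:lands@18:L ball5:lands@19:R ball3:lands@20:L ball7:lands@21:R ball1:lands@22:L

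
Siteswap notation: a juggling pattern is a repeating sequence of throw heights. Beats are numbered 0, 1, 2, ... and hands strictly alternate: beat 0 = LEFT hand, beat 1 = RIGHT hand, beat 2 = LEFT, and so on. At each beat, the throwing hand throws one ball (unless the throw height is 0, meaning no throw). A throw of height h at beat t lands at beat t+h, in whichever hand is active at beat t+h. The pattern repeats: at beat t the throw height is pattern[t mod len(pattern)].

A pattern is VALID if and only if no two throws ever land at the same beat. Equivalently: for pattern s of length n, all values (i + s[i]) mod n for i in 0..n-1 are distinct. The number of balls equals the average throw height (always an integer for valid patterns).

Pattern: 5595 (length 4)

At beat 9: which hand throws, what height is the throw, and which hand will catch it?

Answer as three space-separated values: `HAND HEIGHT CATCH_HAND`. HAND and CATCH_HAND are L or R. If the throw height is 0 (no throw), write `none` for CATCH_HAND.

Answer: R 5 L

Derivation:
Beat 9: 9 mod 2 = 1, so hand = R
Throw height = pattern[9 mod 4] = pattern[1] = 5
Lands at beat 9+5=14, 14 mod 2 = 0, so catch hand = L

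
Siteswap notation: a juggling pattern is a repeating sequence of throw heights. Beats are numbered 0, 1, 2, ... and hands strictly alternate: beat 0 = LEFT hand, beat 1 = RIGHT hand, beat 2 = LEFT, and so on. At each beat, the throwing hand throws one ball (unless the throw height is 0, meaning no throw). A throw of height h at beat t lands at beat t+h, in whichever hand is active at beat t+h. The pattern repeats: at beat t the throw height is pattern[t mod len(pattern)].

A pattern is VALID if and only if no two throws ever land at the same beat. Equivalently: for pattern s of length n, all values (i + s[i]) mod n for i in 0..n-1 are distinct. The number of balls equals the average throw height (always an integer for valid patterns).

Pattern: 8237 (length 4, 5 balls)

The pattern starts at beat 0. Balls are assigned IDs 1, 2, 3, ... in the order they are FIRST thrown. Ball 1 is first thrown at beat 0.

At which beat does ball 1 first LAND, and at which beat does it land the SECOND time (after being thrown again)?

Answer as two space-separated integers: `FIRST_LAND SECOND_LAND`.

Beat 0 (L): throw ball1 h=8 -> lands@8:L; in-air after throw: [b1@8:L]
Beat 1 (R): throw ball2 h=2 -> lands@3:R; in-air after throw: [b2@3:R b1@8:L]
Beat 2 (L): throw ball3 h=3 -> lands@5:R; in-air after throw: [b2@3:R b3@5:R b1@8:L]
Beat 3 (R): throw ball2 h=7 -> lands@10:L; in-air after throw: [b3@5:R b1@8:L b2@10:L]
Beat 4 (L): throw ball4 h=8 -> lands@12:L; in-air after throw: [b3@5:R b1@8:L b2@10:L b4@12:L]
Beat 5 (R): throw ball3 h=2 -> lands@7:R; in-air after throw: [b3@7:R b1@8:L b2@10:L b4@12:L]
Beat 6 (L): throw ball5 h=3 -> lands@9:R; in-air after throw: [b3@7:R b1@8:L b5@9:R b2@10:L b4@12:L]
Beat 7 (R): throw ball3 h=7 -> lands@14:L; in-air after throw: [b1@8:L b5@9:R b2@10:L b4@12:L b3@14:L]
Beat 8 (L): throw ball1 h=8 -> lands@16:L; in-air after throw: [b5@9:R b2@10:L b4@12:L b3@14:L b1@16:L]
Beat 9 (R): throw ball5 h=2 -> lands@11:R; in-air after throw: [b2@10:L b5@11:R b4@12:L b3@14:L b1@16:L]
Beat 10 (L): throw ball2 h=3 -> lands@13:R; in-air after throw: [b5@11:R b4@12:L b2@13:R b3@14:L b1@16:L]
Beat 11 (R): throw ball5 h=7 -> lands@18:L; in-air after throw: [b4@12:L b2@13:R b3@14:L b1@16:L b5@18:L]
Beat 12 (L): throw ball4 h=8 -> lands@20:L; in-air after throw: [b2@13:R b3@14:L b1@16:L b5@18:L b4@20:L]
Beat 13 (R): throw ball2 h=2 -> lands@15:R; in-air after throw: [b3@14:L b2@15:R b1@16:L b5@18:L b4@20:L]
Beat 14 (L): throw ball3 h=3 -> lands@17:R; in-air after throw: [b2@15:R b1@16:L b3@17:R b5@18:L b4@20:L]
Beat 15 (R): throw ball2 h=7 -> lands@22:L; in-air after throw: [b1@16:L b3@17:R b5@18:L b4@20:L b2@22:L]
Beat 16 (L): throw ball1 h=8 -> lands@24:L; in-air after throw: [b3@17:R b5@18:L b4@20:L b2@22:L b1@24:L]
Ball 1: thrown@0 h=8 -> first land @8; rethrown@8 h=8 -> second land @16

Answer: 8 16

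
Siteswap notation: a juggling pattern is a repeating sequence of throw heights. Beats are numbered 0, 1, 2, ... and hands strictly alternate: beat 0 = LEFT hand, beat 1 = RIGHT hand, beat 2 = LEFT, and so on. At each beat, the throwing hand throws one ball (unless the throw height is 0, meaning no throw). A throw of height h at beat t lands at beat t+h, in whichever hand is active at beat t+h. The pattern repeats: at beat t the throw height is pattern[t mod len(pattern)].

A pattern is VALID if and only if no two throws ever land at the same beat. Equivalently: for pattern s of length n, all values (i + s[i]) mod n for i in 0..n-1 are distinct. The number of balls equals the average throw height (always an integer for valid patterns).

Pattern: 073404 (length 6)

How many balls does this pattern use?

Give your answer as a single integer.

Answer: 3

Derivation:
Pattern = [0, 7, 3, 4, 0, 4], length n = 6
  position 0: throw height = 0, running sum = 0
  position 1: throw height = 7, running sum = 7
  position 2: throw height = 3, running sum = 10
  position 3: throw height = 4, running sum = 14
  position 4: throw height = 0, running sum = 14
  position 5: throw height = 4, running sum = 18
Total sum = 18; balls = sum / n = 18 / 6 = 3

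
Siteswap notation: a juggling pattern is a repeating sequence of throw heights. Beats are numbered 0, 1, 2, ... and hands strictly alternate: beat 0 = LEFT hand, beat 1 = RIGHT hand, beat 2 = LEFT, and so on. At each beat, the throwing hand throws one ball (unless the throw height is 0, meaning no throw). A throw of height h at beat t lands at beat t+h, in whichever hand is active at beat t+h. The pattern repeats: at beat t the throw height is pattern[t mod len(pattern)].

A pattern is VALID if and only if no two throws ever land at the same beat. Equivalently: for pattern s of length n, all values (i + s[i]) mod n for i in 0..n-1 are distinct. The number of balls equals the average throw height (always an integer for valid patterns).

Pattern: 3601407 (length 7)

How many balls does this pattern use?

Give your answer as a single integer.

Answer: 3

Derivation:
Pattern = [3, 6, 0, 1, 4, 0, 7], length n = 7
  position 0: throw height = 3, running sum = 3
  position 1: throw height = 6, running sum = 9
  position 2: throw height = 0, running sum = 9
  position 3: throw height = 1, running sum = 10
  position 4: throw height = 4, running sum = 14
  position 5: throw height = 0, running sum = 14
  position 6: throw height = 7, running sum = 21
Total sum = 21; balls = sum / n = 21 / 7 = 3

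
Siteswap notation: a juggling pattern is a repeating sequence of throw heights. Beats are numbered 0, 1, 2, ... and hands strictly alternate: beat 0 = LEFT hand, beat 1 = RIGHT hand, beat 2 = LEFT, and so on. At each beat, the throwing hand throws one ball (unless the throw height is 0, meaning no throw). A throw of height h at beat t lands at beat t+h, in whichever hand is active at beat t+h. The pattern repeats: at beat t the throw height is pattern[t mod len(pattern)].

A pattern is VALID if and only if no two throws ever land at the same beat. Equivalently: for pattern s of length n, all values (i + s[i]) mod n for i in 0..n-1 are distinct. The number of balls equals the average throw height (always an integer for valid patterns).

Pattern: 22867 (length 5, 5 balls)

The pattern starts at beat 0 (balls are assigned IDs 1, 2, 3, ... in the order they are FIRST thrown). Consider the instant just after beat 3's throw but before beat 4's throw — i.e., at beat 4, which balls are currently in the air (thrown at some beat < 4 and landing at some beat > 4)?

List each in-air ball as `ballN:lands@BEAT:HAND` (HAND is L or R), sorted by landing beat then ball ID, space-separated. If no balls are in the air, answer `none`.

Beat 0 (L): throw ball1 h=2 -> lands@2:L; in-air after throw: [b1@2:L]
Beat 1 (R): throw ball2 h=2 -> lands@3:R; in-air after throw: [b1@2:L b2@3:R]
Beat 2 (L): throw ball1 h=8 -> lands@10:L; in-air after throw: [b2@3:R b1@10:L]
Beat 3 (R): throw ball2 h=6 -> lands@9:R; in-air after throw: [b2@9:R b1@10:L]
Beat 4 (L): throw ball3 h=7 -> lands@11:R; in-air after throw: [b2@9:R b1@10:L b3@11:R]

Answer: ball2:lands@9:R ball1:lands@10:L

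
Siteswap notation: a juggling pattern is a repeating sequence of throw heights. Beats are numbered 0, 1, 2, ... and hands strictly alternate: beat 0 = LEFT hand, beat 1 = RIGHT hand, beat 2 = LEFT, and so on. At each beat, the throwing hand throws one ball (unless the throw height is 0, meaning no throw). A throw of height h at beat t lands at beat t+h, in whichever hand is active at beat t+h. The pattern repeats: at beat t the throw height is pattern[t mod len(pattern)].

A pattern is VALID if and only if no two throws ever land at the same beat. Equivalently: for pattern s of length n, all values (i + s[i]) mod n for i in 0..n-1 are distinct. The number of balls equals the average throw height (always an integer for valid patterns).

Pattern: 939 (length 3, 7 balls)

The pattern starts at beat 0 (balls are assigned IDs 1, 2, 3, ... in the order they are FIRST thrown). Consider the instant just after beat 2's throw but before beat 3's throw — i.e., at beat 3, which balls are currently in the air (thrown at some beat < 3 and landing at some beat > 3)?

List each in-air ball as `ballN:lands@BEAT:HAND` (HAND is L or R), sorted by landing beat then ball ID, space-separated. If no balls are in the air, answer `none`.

Beat 0 (L): throw ball1 h=9 -> lands@9:R; in-air after throw: [b1@9:R]
Beat 1 (R): throw ball2 h=3 -> lands@4:L; in-air after throw: [b2@4:L b1@9:R]
Beat 2 (L): throw ball3 h=9 -> lands@11:R; in-air after throw: [b2@4:L b1@9:R b3@11:R]
Beat 3 (R): throw ball4 h=9 -> lands@12:L; in-air after throw: [b2@4:L b1@9:R b3@11:R b4@12:L]

Answer: ball2:lands@4:L ball1:lands@9:R ball3:lands@11:R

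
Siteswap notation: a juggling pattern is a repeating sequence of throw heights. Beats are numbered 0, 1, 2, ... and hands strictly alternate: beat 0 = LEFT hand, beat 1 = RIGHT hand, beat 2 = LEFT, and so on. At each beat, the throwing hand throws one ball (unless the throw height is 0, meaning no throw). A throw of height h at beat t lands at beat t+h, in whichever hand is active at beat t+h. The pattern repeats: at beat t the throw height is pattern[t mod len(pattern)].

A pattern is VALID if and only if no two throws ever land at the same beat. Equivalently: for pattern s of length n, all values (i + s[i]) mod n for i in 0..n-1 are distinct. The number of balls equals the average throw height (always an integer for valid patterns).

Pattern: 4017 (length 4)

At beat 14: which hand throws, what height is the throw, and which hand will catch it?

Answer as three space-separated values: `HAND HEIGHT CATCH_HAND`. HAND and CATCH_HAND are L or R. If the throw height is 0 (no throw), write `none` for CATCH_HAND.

Answer: L 1 R

Derivation:
Beat 14: 14 mod 2 = 0, so hand = L
Throw height = pattern[14 mod 4] = pattern[2] = 1
Lands at beat 14+1=15, 15 mod 2 = 1, so catch hand = R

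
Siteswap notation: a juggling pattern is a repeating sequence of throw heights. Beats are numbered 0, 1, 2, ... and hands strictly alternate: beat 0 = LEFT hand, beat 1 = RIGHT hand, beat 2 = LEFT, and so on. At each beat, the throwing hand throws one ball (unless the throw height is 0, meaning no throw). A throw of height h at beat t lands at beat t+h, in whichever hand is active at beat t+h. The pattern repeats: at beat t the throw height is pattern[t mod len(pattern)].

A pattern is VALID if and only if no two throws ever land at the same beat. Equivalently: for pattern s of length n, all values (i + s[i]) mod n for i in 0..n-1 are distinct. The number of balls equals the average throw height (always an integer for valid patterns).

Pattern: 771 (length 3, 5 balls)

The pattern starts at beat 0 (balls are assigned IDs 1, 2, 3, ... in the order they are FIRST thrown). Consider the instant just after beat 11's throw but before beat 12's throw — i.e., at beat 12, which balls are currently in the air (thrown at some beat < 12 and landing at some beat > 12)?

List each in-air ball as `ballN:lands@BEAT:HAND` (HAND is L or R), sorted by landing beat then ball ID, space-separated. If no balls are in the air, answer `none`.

Beat 0 (L): throw ball1 h=7 -> lands@7:R; in-air after throw: [b1@7:R]
Beat 1 (R): throw ball2 h=7 -> lands@8:L; in-air after throw: [b1@7:R b2@8:L]
Beat 2 (L): throw ball3 h=1 -> lands@3:R; in-air after throw: [b3@3:R b1@7:R b2@8:L]
Beat 3 (R): throw ball3 h=7 -> lands@10:L; in-air after throw: [b1@7:R b2@8:L b3@10:L]
Beat 4 (L): throw ball4 h=7 -> lands@11:R; in-air after throw: [b1@7:R b2@8:L b3@10:L b4@11:R]
Beat 5 (R): throw ball5 h=1 -> lands@6:L; in-air after throw: [b5@6:L b1@7:R b2@8:L b3@10:L b4@11:R]
Beat 6 (L): throw ball5 h=7 -> lands@13:R; in-air after throw: [b1@7:R b2@8:L b3@10:L b4@11:R b5@13:R]
Beat 7 (R): throw ball1 h=7 -> lands@14:L; in-air after throw: [b2@8:L b3@10:L b4@11:R b5@13:R b1@14:L]
Beat 8 (L): throw ball2 h=1 -> lands@9:R; in-air after throw: [b2@9:R b3@10:L b4@11:R b5@13:R b1@14:L]
Beat 9 (R): throw ball2 h=7 -> lands@16:L; in-air after throw: [b3@10:L b4@11:R b5@13:R b1@14:L b2@16:L]
Beat 10 (L): throw ball3 h=7 -> lands@17:R; in-air after throw: [b4@11:R b5@13:R b1@14:L b2@16:L b3@17:R]
Beat 11 (R): throw ball4 h=1 -> lands@12:L; in-air after throw: [b4@12:L b5@13:R b1@14:L b2@16:L b3@17:R]
Beat 12 (L): throw ball4 h=7 -> lands@19:R; in-air after throw: [b5@13:R b1@14:L b2@16:L b3@17:R b4@19:R]

Answer: ball5:lands@13:R ball1:lands@14:L ball2:lands@16:L ball3:lands@17:R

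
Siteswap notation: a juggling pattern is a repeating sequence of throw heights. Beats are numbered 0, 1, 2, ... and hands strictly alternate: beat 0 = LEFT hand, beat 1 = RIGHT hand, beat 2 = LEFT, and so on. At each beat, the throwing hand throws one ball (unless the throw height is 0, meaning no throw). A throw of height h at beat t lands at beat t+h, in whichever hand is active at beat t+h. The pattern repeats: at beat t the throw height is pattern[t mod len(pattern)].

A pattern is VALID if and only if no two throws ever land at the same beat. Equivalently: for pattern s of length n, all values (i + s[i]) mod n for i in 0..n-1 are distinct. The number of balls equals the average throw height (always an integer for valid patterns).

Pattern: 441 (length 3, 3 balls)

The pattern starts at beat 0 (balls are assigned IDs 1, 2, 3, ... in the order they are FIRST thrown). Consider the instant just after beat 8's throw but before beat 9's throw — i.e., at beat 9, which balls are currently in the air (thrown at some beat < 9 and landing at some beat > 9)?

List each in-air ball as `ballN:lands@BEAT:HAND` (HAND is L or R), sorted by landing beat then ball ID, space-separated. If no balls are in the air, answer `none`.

Answer: ball2:lands@10:L ball3:lands@11:R

Derivation:
Beat 0 (L): throw ball1 h=4 -> lands@4:L; in-air after throw: [b1@4:L]
Beat 1 (R): throw ball2 h=4 -> lands@5:R; in-air after throw: [b1@4:L b2@5:R]
Beat 2 (L): throw ball3 h=1 -> lands@3:R; in-air after throw: [b3@3:R b1@4:L b2@5:R]
Beat 3 (R): throw ball3 h=4 -> lands@7:R; in-air after throw: [b1@4:L b2@5:R b3@7:R]
Beat 4 (L): throw ball1 h=4 -> lands@8:L; in-air after throw: [b2@5:R b3@7:R b1@8:L]
Beat 5 (R): throw ball2 h=1 -> lands@6:L; in-air after throw: [b2@6:L b3@7:R b1@8:L]
Beat 6 (L): throw ball2 h=4 -> lands@10:L; in-air after throw: [b3@7:R b1@8:L b2@10:L]
Beat 7 (R): throw ball3 h=4 -> lands@11:R; in-air after throw: [b1@8:L b2@10:L b3@11:R]
Beat 8 (L): throw ball1 h=1 -> lands@9:R; in-air after throw: [b1@9:R b2@10:L b3@11:R]
Beat 9 (R): throw ball1 h=4 -> lands@13:R; in-air after throw: [b2@10:L b3@11:R b1@13:R]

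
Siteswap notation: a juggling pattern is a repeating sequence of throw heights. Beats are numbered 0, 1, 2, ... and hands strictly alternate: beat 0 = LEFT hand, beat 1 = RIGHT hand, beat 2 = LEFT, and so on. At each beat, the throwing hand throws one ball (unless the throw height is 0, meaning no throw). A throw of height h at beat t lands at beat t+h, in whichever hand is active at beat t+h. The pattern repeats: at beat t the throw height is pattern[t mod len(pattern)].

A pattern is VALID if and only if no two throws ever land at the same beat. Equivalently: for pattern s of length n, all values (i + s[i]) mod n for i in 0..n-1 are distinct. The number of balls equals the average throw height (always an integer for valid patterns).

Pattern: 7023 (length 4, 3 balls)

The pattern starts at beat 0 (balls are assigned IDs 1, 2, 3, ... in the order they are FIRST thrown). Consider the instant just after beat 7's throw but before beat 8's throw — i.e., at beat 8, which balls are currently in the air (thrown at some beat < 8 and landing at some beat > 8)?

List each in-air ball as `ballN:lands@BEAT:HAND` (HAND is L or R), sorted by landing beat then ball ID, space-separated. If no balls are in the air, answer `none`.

Beat 0 (L): throw ball1 h=7 -> lands@7:R; in-air after throw: [b1@7:R]
Beat 2 (L): throw ball2 h=2 -> lands@4:L; in-air after throw: [b2@4:L b1@7:R]
Beat 3 (R): throw ball3 h=3 -> lands@6:L; in-air after throw: [b2@4:L b3@6:L b1@7:R]
Beat 4 (L): throw ball2 h=7 -> lands@11:R; in-air after throw: [b3@6:L b1@7:R b2@11:R]
Beat 6 (L): throw ball3 h=2 -> lands@8:L; in-air after throw: [b1@7:R b3@8:L b2@11:R]
Beat 7 (R): throw ball1 h=3 -> lands@10:L; in-air after throw: [b3@8:L b1@10:L b2@11:R]
Beat 8 (L): throw ball3 h=7 -> lands@15:R; in-air after throw: [b1@10:L b2@11:R b3@15:R]

Answer: ball1:lands@10:L ball2:lands@11:R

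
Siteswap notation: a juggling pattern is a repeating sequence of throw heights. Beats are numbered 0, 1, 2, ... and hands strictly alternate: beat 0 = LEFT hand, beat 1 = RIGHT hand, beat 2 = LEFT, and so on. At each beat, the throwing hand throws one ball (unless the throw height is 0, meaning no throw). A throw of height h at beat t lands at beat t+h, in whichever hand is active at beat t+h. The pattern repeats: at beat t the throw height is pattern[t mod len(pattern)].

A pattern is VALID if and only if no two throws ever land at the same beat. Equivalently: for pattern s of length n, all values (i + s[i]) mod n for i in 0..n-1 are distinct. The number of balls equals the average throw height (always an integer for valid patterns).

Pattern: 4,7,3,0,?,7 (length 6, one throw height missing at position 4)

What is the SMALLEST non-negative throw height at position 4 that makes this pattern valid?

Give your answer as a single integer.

Answer: 3

Derivation:
i=0: (0 + 4) mod 6 = 4
i=1: (1 + 7) mod 6 = 2
i=2: (2 + 3) mod 6 = 5
i=3: (3 + 0) mod 6 = 3
i=4: s[i]=? (unknown)
i=5: (5 + 7) mod 6 = 0
Known residues: [0, 2, 3, 4, 5]; need a permutation of 0..5, so missing residue r = 1
Need (4 + s) mod 6 = 1; smallest s = (1 - 4) mod 6 = 3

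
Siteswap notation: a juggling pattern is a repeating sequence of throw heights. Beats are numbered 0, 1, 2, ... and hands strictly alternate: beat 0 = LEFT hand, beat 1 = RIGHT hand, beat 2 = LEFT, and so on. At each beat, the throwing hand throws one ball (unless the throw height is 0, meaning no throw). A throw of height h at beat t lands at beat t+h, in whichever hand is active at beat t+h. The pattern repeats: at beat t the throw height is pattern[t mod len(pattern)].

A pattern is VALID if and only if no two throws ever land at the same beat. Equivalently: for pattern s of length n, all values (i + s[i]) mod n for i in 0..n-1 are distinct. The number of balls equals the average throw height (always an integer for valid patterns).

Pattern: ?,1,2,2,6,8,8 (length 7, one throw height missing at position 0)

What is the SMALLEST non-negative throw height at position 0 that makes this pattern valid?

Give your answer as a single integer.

Answer: 1

Derivation:
i=0: s[i]=? (unknown)
i=1: (1 + 1) mod 7 = 2
i=2: (2 + 2) mod 7 = 4
i=3: (3 + 2) mod 7 = 5
i=4: (4 + 6) mod 7 = 3
i=5: (5 + 8) mod 7 = 6
i=6: (6 + 8) mod 7 = 0
Known residues: [0, 2, 3, 4, 5, 6]; need a permutation of 0..6, so missing residue r = 1
Need (0 + s) mod 7 = 1; smallest s = (1 - 0) mod 7 = 1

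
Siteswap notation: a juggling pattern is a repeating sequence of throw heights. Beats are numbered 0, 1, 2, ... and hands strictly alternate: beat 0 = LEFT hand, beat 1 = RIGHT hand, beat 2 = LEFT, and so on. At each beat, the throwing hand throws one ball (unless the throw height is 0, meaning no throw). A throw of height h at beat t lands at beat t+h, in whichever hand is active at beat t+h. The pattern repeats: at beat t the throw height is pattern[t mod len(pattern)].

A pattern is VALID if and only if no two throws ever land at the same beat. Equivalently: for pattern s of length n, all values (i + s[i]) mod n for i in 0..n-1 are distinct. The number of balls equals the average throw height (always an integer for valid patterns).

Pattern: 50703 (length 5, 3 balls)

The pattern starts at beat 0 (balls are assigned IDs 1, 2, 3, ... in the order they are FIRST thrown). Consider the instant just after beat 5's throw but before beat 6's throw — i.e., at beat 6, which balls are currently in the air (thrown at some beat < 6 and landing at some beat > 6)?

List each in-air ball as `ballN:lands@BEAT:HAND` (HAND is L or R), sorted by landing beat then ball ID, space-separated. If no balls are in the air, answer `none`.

Beat 0 (L): throw ball1 h=5 -> lands@5:R; in-air after throw: [b1@5:R]
Beat 2 (L): throw ball2 h=7 -> lands@9:R; in-air after throw: [b1@5:R b2@9:R]
Beat 4 (L): throw ball3 h=3 -> lands@7:R; in-air after throw: [b1@5:R b3@7:R b2@9:R]
Beat 5 (R): throw ball1 h=5 -> lands@10:L; in-air after throw: [b3@7:R b2@9:R b1@10:L]

Answer: ball3:lands@7:R ball2:lands@9:R ball1:lands@10:L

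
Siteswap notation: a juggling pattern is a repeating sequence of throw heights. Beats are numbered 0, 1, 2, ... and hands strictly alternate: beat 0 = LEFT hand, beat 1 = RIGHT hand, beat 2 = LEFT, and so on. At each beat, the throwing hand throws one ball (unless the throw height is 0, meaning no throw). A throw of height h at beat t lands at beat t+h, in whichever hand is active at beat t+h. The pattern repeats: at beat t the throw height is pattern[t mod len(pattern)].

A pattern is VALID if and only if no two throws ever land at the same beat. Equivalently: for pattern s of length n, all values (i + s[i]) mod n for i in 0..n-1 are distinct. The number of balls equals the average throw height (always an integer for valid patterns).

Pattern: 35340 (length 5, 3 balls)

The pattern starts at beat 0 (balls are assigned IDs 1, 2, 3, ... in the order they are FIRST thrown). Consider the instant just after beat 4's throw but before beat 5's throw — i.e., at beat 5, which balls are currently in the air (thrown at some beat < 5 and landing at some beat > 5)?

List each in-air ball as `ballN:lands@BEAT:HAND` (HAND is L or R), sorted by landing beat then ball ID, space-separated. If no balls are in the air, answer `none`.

Answer: ball2:lands@6:L ball1:lands@7:R

Derivation:
Beat 0 (L): throw ball1 h=3 -> lands@3:R; in-air after throw: [b1@3:R]
Beat 1 (R): throw ball2 h=5 -> lands@6:L; in-air after throw: [b1@3:R b2@6:L]
Beat 2 (L): throw ball3 h=3 -> lands@5:R; in-air after throw: [b1@3:R b3@5:R b2@6:L]
Beat 3 (R): throw ball1 h=4 -> lands@7:R; in-air after throw: [b3@5:R b2@6:L b1@7:R]
Beat 5 (R): throw ball3 h=3 -> lands@8:L; in-air after throw: [b2@6:L b1@7:R b3@8:L]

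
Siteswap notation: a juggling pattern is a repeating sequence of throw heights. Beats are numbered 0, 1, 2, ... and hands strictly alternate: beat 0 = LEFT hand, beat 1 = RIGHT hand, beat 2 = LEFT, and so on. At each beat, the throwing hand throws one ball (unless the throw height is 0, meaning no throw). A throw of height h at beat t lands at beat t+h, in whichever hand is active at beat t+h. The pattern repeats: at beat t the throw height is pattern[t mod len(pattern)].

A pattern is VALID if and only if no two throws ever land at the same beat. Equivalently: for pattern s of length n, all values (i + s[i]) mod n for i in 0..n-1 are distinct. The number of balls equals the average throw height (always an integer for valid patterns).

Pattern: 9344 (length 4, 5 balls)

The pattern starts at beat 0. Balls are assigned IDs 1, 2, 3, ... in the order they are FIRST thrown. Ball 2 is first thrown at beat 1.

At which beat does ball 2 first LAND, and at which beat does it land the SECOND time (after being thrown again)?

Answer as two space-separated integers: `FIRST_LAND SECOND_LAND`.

Beat 0 (L): throw ball1 h=9 -> lands@9:R; in-air after throw: [b1@9:R]
Beat 1 (R): throw ball2 h=3 -> lands@4:L; in-air after throw: [b2@4:L b1@9:R]
Beat 2 (L): throw ball3 h=4 -> lands@6:L; in-air after throw: [b2@4:L b3@6:L b1@9:R]
Beat 3 (R): throw ball4 h=4 -> lands@7:R; in-air after throw: [b2@4:L b3@6:L b4@7:R b1@9:R]
Beat 4 (L): throw ball2 h=9 -> lands@13:R; in-air after throw: [b3@6:L b4@7:R b1@9:R b2@13:R]
Beat 5 (R): throw ball5 h=3 -> lands@8:L; in-air after throw: [b3@6:L b4@7:R b5@8:L b1@9:R b2@13:R]
Beat 6 (L): throw ball3 h=4 -> lands@10:L; in-air after throw: [b4@7:R b5@8:L b1@9:R b3@10:L b2@13:R]
Beat 7 (R): throw ball4 h=4 -> lands@11:R; in-air after throw: [b5@8:L b1@9:R b3@10:L b4@11:R b2@13:R]
Beat 8 (L): throw ball5 h=9 -> lands@17:R; in-air after throw: [b1@9:R b3@10:L b4@11:R b2@13:R b5@17:R]
Beat 9 (R): throw ball1 h=3 -> lands@12:L; in-air after throw: [b3@10:L b4@11:R b1@12:L b2@13:R b5@17:R]
Beat 10 (L): throw ball3 h=4 -> lands@14:L; in-air after throw: [b4@11:R b1@12:L b2@13:R b3@14:L b5@17:R]
Beat 11 (R): throw ball4 h=4 -> lands@15:R; in-air after throw: [b1@12:L b2@13:R b3@14:L b4@15:R b5@17:R]
Beat 12 (L): throw ball1 h=9 -> lands@21:R; in-air after throw: [b2@13:R b3@14:L b4@15:R b5@17:R b1@21:R]
Beat 13 (R): throw ball2 h=3 -> lands@16:L; in-air after throw: [b3@14:L b4@15:R b2@16:L b5@17:R b1@21:R]
Ball 2: thrown@1 h=3 -> first land @4; rethrown@4 h=9 -> second land @13

Answer: 4 13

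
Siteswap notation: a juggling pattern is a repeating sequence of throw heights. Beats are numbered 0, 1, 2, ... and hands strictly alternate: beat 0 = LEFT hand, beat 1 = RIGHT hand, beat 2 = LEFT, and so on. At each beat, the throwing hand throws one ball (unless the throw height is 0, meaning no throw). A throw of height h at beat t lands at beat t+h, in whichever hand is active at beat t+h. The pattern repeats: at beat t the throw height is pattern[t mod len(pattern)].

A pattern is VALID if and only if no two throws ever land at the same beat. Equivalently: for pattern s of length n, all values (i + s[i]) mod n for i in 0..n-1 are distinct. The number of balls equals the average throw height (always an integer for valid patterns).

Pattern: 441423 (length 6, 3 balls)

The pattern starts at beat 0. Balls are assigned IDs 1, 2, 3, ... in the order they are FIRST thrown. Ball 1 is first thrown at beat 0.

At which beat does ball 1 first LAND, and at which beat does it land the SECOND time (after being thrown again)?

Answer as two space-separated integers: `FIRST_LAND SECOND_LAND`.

Beat 0 (L): throw ball1 h=4 -> lands@4:L; in-air after throw: [b1@4:L]
Beat 1 (R): throw ball2 h=4 -> lands@5:R; in-air after throw: [b1@4:L b2@5:R]
Beat 2 (L): throw ball3 h=1 -> lands@3:R; in-air after throw: [b3@3:R b1@4:L b2@5:R]
Beat 3 (R): throw ball3 h=4 -> lands@7:R; in-air after throw: [b1@4:L b2@5:R b3@7:R]
Beat 4 (L): throw ball1 h=2 -> lands@6:L; in-air after throw: [b2@5:R b1@6:L b3@7:R]
Beat 5 (R): throw ball2 h=3 -> lands@8:L; in-air after throw: [b1@6:L b3@7:R b2@8:L]
Beat 6 (L): throw ball1 h=4 -> lands@10:L; in-air after throw: [b3@7:R b2@8:L b1@10:L]
Ball 1: thrown@0 h=4 -> first land @4; rethrown@4 h=2 -> second land @6

Answer: 4 6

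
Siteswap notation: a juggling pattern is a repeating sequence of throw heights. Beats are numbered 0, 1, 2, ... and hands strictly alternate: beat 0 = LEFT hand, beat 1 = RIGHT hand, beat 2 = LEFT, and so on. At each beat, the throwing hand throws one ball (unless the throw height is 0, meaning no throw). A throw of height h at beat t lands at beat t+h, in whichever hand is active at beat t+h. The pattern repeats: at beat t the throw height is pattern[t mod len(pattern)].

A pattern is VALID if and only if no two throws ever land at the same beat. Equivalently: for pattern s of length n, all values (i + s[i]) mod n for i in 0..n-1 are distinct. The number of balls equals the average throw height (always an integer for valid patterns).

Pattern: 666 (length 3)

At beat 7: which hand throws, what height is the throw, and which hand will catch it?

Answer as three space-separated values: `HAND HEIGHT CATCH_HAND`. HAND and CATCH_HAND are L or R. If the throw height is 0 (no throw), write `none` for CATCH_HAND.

Beat 7: 7 mod 2 = 1, so hand = R
Throw height = pattern[7 mod 3] = pattern[1] = 6
Lands at beat 7+6=13, 13 mod 2 = 1, so catch hand = R

Answer: R 6 R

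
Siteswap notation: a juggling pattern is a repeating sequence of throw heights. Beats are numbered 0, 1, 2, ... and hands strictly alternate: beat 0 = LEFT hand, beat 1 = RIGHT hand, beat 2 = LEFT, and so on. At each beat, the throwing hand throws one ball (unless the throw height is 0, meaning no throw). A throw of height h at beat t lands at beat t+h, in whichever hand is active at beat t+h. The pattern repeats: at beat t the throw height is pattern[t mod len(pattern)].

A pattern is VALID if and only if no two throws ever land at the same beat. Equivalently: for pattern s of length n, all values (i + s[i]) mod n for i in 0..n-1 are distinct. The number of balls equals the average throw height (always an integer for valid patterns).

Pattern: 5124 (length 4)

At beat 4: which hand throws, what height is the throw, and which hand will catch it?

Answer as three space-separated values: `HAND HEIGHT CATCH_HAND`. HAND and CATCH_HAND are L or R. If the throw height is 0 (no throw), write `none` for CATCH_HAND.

Beat 4: 4 mod 2 = 0, so hand = L
Throw height = pattern[4 mod 4] = pattern[0] = 5
Lands at beat 4+5=9, 9 mod 2 = 1, so catch hand = R

Answer: L 5 R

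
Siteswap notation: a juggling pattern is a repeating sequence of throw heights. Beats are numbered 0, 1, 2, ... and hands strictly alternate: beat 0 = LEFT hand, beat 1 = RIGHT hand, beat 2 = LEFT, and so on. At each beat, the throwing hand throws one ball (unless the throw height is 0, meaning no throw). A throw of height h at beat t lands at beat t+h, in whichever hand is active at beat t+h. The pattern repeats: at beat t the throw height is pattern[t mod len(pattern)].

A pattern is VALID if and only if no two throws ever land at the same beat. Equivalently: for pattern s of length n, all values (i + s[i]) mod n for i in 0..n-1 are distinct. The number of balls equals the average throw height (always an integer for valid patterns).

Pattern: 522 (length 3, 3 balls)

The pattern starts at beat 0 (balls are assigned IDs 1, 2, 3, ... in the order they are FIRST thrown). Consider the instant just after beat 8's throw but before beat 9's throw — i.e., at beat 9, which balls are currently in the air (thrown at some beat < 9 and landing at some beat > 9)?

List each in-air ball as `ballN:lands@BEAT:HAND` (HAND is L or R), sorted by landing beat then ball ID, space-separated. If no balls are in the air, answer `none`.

Answer: ball2:lands@10:L ball3:lands@11:R

Derivation:
Beat 0 (L): throw ball1 h=5 -> lands@5:R; in-air after throw: [b1@5:R]
Beat 1 (R): throw ball2 h=2 -> lands@3:R; in-air after throw: [b2@3:R b1@5:R]
Beat 2 (L): throw ball3 h=2 -> lands@4:L; in-air after throw: [b2@3:R b3@4:L b1@5:R]
Beat 3 (R): throw ball2 h=5 -> lands@8:L; in-air after throw: [b3@4:L b1@5:R b2@8:L]
Beat 4 (L): throw ball3 h=2 -> lands@6:L; in-air after throw: [b1@5:R b3@6:L b2@8:L]
Beat 5 (R): throw ball1 h=2 -> lands@7:R; in-air after throw: [b3@6:L b1@7:R b2@8:L]
Beat 6 (L): throw ball3 h=5 -> lands@11:R; in-air after throw: [b1@7:R b2@8:L b3@11:R]
Beat 7 (R): throw ball1 h=2 -> lands@9:R; in-air after throw: [b2@8:L b1@9:R b3@11:R]
Beat 8 (L): throw ball2 h=2 -> lands@10:L; in-air after throw: [b1@9:R b2@10:L b3@11:R]
Beat 9 (R): throw ball1 h=5 -> lands@14:L; in-air after throw: [b2@10:L b3@11:R b1@14:L]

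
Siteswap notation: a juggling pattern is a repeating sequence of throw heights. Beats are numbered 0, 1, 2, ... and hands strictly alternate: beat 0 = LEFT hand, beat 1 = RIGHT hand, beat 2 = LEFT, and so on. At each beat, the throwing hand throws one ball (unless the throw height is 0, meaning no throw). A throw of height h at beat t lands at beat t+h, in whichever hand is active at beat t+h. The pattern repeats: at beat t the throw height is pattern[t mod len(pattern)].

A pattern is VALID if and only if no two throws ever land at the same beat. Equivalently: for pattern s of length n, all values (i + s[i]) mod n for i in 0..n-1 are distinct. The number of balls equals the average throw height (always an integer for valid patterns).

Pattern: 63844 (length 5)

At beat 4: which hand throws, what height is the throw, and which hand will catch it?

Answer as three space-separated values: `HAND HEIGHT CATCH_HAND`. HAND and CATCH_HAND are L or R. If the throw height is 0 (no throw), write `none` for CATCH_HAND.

Beat 4: 4 mod 2 = 0, so hand = L
Throw height = pattern[4 mod 5] = pattern[4] = 4
Lands at beat 4+4=8, 8 mod 2 = 0, so catch hand = L

Answer: L 4 L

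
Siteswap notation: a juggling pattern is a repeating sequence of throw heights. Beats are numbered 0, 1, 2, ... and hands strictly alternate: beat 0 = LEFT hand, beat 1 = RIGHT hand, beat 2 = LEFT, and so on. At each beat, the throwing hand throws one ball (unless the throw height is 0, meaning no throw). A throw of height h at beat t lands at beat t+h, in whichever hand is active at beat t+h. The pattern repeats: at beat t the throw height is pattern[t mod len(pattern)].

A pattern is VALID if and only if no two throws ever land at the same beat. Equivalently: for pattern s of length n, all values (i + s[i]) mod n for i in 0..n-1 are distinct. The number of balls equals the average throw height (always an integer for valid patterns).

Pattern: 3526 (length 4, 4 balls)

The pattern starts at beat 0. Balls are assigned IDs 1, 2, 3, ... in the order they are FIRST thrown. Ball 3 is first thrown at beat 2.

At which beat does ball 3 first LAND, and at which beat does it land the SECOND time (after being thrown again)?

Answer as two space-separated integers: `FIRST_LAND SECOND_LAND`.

Beat 0 (L): throw ball1 h=3 -> lands@3:R; in-air after throw: [b1@3:R]
Beat 1 (R): throw ball2 h=5 -> lands@6:L; in-air after throw: [b1@3:R b2@6:L]
Beat 2 (L): throw ball3 h=2 -> lands@4:L; in-air after throw: [b1@3:R b3@4:L b2@6:L]
Beat 3 (R): throw ball1 h=6 -> lands@9:R; in-air after throw: [b3@4:L b2@6:L b1@9:R]
Beat 4 (L): throw ball3 h=3 -> lands@7:R; in-air after throw: [b2@6:L b3@7:R b1@9:R]
Beat 5 (R): throw ball4 h=5 -> lands@10:L; in-air after throw: [b2@6:L b3@7:R b1@9:R b4@10:L]
Beat 6 (L): throw ball2 h=2 -> lands@8:L; in-air after throw: [b3@7:R b2@8:L b1@9:R b4@10:L]
Beat 7 (R): throw ball3 h=6 -> lands@13:R; in-air after throw: [b2@8:L b1@9:R b4@10:L b3@13:R]
Ball 3: thrown@2 h=2 -> first land @4; rethrown@4 h=3 -> second land @7

Answer: 4 7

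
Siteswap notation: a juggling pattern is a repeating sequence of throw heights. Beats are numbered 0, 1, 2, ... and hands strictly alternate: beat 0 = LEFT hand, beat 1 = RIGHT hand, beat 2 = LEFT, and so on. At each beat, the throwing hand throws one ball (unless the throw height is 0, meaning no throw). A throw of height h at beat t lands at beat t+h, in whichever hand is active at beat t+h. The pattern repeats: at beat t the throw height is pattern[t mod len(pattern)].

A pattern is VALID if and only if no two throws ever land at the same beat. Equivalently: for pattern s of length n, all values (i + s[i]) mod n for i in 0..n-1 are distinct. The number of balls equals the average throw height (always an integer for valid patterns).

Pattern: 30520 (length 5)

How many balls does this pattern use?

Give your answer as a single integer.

Pattern = [3, 0, 5, 2, 0], length n = 5
  position 0: throw height = 3, running sum = 3
  position 1: throw height = 0, running sum = 3
  position 2: throw height = 5, running sum = 8
  position 3: throw height = 2, running sum = 10
  position 4: throw height = 0, running sum = 10
Total sum = 10; balls = sum / n = 10 / 5 = 2

Answer: 2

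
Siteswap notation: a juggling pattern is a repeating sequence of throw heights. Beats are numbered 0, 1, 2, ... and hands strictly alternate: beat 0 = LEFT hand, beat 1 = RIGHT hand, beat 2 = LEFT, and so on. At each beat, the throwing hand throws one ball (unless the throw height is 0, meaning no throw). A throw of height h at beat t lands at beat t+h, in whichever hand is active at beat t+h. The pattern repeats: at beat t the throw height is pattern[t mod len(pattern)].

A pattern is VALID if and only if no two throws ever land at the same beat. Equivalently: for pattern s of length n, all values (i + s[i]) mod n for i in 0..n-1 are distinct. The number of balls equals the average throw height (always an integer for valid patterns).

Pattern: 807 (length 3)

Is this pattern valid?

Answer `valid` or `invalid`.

i=0: (i + s[i]) mod n = (0 + 8) mod 3 = 2
i=1: (i + s[i]) mod n = (1 + 0) mod 3 = 1
i=2: (i + s[i]) mod n = (2 + 7) mod 3 = 0
Residues: [2, 1, 0], distinct: True

Answer: valid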